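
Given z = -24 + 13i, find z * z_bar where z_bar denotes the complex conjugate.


Step 1: conj(z) = -24 - 13i
Step 2: z * conj(z) = (-24)^2 + 13^2
Step 3: = 576 + 169 = 745

745


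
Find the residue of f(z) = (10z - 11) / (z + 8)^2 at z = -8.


Step 1: Pole of order 2 at z = -8
Step 2: Res = lim d/dz [(z + 8)^2 * f(z)] as z -> -8
Step 3: (z + 8)^2 * f(z) = 10z - 11
Step 4: d/dz[10z - 11] = 10

10


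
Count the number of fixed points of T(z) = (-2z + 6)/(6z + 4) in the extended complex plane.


Step 1: Fixed points satisfy T(z) = z
Step 2: 6z^2 + 6z - 6 = 0
Step 3: Discriminant = 6^2 - 4*6*(-6) = 180
Step 4: Number of fixed points = 2

2


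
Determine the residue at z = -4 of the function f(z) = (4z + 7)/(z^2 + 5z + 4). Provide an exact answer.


Step 1: Q(z) = z^2 + 5z + 4 = (z + 4)(z + 1)
Step 2: Q'(z) = 2z + 5
Step 3: Q'(-4) = -3, P(-4) = -9
Step 4: Res = P(-4)/Q'(-4) = -9/(-3) = 3

3


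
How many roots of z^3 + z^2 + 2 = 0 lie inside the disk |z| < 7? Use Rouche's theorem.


Step 1: On |z| = 7 the three terms have sizes |z^3| = 7^3 = 343, |z^2| = 7^2 = 49, |2| = 2
Step 2: The dominant term is g(z) = z^3; let h(z) = z^2 + 2 so f = g + h
Step 3: On |z| = 7: |g| = 343 and |h| <= 49 + 2 = 51
Step 4: Since 343 > 51, |h| < |g| on |z| = 7, so by Rouche f has the same number of zeros as g inside |z| < 7
Step 5: g(z) = z^3 has 3 zeros (all at the origin) inside |z| < 7. Answer = 3

3


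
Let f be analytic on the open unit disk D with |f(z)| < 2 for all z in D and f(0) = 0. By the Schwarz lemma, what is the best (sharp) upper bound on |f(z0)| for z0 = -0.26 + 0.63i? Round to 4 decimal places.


Step 1: g = f/2 maps D -> D with g(0) = 0, so by the Schwarz lemma |g(z)| <= |z|, i.e. |f(z)| <= 2|z|; this is sharp (f(z) = 2z).
Step 2: |z0|^2 = (-0.26)^2 + 0.63^2 = 0.4645
Step 3: |z0| = sqrt(0.4645) = 0.681542
Step 4: Best bound = 2 * |z0| = 2 * 0.681542 = 1.3631

1.3631


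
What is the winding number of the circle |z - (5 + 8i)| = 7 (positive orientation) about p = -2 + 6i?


Step 1: Center c = (5, 8), radius = 7
Step 2: |p - c|^2 = (-7)^2 + (-2)^2 = 53
Step 3: r^2 = 49
Step 4: |p-c| > r so winding number = 0

0


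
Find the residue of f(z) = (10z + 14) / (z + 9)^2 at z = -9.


Step 1: Pole of order 2 at z = -9
Step 2: Res = lim d/dz [(z + 9)^2 * f(z)] as z -> -9
Step 3: (z + 9)^2 * f(z) = 10z + 14
Step 4: d/dz[10z + 14] = 10

10


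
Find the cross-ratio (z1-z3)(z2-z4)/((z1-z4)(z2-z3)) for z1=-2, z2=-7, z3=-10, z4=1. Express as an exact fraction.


Step 1: (z1-z3)(z2-z4) = 8 * (-8) = -64
Step 2: (z1-z4)(z2-z3) = (-3) * 3 = -9
Step 3: Cross-ratio = 64/9 = 64/9

64/9


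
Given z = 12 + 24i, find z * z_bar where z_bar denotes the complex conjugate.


Step 1: conj(z) = 12 - 24i
Step 2: z * conj(z) = 12^2 + 24^2
Step 3: = 144 + 576 = 720

720


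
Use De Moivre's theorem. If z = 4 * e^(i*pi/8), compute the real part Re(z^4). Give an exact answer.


Step 1: By De Moivre's theorem, z^4 = 4^4 * e^(i*4*pi/8) = 256 * (cos(pi/2) + i*sin(pi/2))
Step 2: |z|^4 = 4^4 = 256
Step 3: The angle pi/2 already lies in [0, 2*pi)
Step 4: cos(pi/2) = 0
Step 5: Re(z^4) = 256 * 0 = 0

0


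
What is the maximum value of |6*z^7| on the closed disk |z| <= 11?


Step 1: On |z| = 11, |f(z)| = 6 * |z|^7 = 6 * 11^7
Step 2: By maximum modulus principle, maximum is on boundary.
Step 3: Maximum = 6 * 19487171 = 116923026

116923026


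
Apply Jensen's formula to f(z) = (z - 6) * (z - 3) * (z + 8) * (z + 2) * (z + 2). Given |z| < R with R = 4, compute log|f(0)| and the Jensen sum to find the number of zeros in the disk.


Jensen's formula: (1/2pi)*integral log|f(Re^it)|dt = log|f(0)| + sum_{|a_k|<R} log(R/|a_k|)
Step 1: f(0) = (-6) * (-3) * 8 * 2 * 2 = 576
Step 2: log|f(0)| = log|6| + log|3| + log|-8| + log|-2| + log|-2| = 6.3561
Step 3: Zeros inside |z| < 4: 3, -2, -2
Step 4: Jensen sum = log(4/3) + log(4/2) + log(4/2) = 1.674
Step 5: n(R) = number of terms in the Jensen sum = count of zeros inside |z| < 4 = 3

3


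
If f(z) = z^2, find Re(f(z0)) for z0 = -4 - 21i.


Step 1: z0 = -4 - 21i
Step 2: z0^2 = (-4)^2 - (-21)^2 + 168i
Step 3: real part = 16 - 441 = -425

-425


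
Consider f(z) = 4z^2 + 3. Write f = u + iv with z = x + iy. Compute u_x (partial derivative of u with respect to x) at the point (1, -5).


Step 1: f(z) = 4(x+iy)^2 + 3
Step 2: u = 4(x^2 - y^2) + 3
Step 3: u_x = 8x + 0
Step 4: At (1, -5): u_x = 8 + 0 = 8

8


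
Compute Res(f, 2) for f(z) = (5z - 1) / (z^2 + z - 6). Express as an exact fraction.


Step 1: Q(z) = z^2 + z - 6 = (z - 2)(z + 3)
Step 2: Q'(z) = 2z + 1
Step 3: Q'(2) = 5, P(2) = 9
Step 4: Res = P(2)/Q'(2) = 9/5 = 9/5

9/5


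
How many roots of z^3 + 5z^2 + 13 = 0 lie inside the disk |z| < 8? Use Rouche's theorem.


Step 1: On |z| = 8 the three terms have sizes |z^3| = 8^3 = 512, |5z^2| = 5*8^2 = 320, |13| = 13
Step 2: The dominant term is g(z) = z^3; let h(z) = 5z^2 + 13 so f = g + h
Step 3: On |z| = 8: |g| = 512 and |h| <= 320 + 13 = 333
Step 4: Since 512 > 333, |h| < |g| on |z| = 8, so by Rouche f has the same number of zeros as g inside |z| < 8
Step 5: g(z) = z^3 has 3 zeros (all at the origin) inside |z| < 8. Answer = 3

3


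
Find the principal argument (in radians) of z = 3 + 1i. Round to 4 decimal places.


Step 1: z = 3 + 1i
Step 2: arg(z) = atan2(1, 3)
Step 3: arg(z) = 0.3218

0.3218


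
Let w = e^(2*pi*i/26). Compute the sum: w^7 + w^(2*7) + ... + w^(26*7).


Step 1: The sum sum_{j=1}^{n} w^(k*j) equals n if n | k, else 0.
Step 2: Here n = 26, k = 7
Step 3: Does n divide k? 26 | 7 -> False
Step 4: Sum = 0

0


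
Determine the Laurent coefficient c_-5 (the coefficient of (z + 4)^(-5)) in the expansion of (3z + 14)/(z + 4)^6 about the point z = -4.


Step 1: Write the numerator in powers of (z + 4): 3z + 14 = 3(z + 4) + (3*(-4) + 14) = 3(z + 4) + 2
Step 2: Divide by (z + 4)^6: f(z) = 2(z + 4)^(-6) + 3(z + 4)^(-5)
Step 3: This finite sum is the Laurent series of f about z = -4.
Step 4: Coefficient of (z + 4)^(-5) = coefficient of (z + 4) in the re-centred numerator = 3

3


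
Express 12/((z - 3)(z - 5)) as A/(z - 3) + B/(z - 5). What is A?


Step 1: Multiply both sides by (z - 3) and set z = 3
Step 2: A = 12 / (3 - 5)
Step 3: A = 12 / (-2)
Step 4: A = -6

-6


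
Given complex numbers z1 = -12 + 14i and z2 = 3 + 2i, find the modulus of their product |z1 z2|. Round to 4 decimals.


Step 1: |z1| = sqrt((-12)^2 + 14^2) = sqrt(340)
Step 2: |z2| = sqrt(3^2 + 2^2) = sqrt(13)
Step 3: |z1*z2| = |z1|*|z2| = sqrt(340) * sqrt(13) = sqrt(340 * 13) = sqrt(4420)
Step 4: = 66.4831

66.4831


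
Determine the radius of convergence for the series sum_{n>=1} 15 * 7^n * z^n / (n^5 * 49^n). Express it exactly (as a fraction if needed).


Step 1: General term a_n = 15 * 7^n / (n^5 * 49^n)
Step 2: By the root test, |a_n|^(1/n) = 15^(1/n) * 7 / (n^(5/n) * 49) -> 7/49 as n -> infinity (since 15^(1/n) -> 1 and n^(5/n) -> 1)
Step 3: R = 1/lim|a_n|^(1/n) = 49/7 = 7

7


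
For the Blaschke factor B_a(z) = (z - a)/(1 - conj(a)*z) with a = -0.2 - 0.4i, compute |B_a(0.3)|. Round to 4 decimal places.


Step 1: Numerator z0 - a = 0.3 - (-0.2 - 0.4i) = 0.5 + 0.4i
Step 2: Denominator 1 - conj(a)*z0 = 1 - (-0.2 + 0.4i)*0.3 = 1.06 - 0.12i
Step 3: |z0 - a|^2 = 0.5^2 + 0.4^2 = 0.41; |1 - conj(a)*z0|^2 = 1.06^2 + (-0.12)^2 = 1.138
Step 4: |B_a(0.3)| = sqrt(0.41 / 1.138) = sqrt(0.360281)
Step 5: = 0.6002

0.6002


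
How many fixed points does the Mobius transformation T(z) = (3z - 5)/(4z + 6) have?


Step 1: Fixed points satisfy T(z) = z
Step 2: 4z^2 + 3z + 5 = 0
Step 3: Discriminant = 3^2 - 4*4*5 = -71
Step 4: Number of fixed points = 2

2


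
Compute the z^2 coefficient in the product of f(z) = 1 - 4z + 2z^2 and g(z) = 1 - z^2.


Step 1: z^2 term in f*g comes from: (1)*(-z^2) + (-4z)*(0) + (2z^2)*(1)
Step 2: = -1 + 0 + 2
Step 3: = 1

1


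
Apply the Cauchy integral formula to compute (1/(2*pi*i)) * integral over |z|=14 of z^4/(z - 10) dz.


Step 1: f(z) = z^4, a = 10 is inside |z| = 14
Step 2: By Cauchy integral formula: (1/(2pi*i)) * integral = f(a)
Step 3: f(10) = 10^4 = 10000

10000


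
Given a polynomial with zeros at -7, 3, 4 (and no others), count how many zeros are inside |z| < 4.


Step 1: Check each root:
  z = -7: |-7| = 7 >= 4
  z = 3: |3| = 3 < 4
  z = 4: |4| = 4 >= 4
Step 2: Count = 1

1


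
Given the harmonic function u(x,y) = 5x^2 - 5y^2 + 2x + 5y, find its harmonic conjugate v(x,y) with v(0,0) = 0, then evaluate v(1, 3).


Step 1: v_x = -u_y = 10y - 5
Step 2: v_y = u_x = 10x + 2
Step 3: v = 10xy - 5x + 2y + C
Step 4: v(0,0) = 0 => C = 0
Step 5: v(1, 3) = 31

31


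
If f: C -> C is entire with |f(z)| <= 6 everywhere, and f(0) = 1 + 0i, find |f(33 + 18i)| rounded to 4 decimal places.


Step 1: By Liouville's theorem, a bounded entire function is constant.
Step 2: f(z) = f(0) = 1 + 0i for all z.
Step 3: |f(w)| = |1 + 0i| = sqrt(1 + 0)
Step 4: = 1.0

1.0


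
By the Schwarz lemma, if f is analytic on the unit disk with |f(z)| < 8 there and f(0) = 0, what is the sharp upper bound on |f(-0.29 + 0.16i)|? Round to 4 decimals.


Step 1: g = f/8 maps D -> D with g(0) = 0, so by the Schwarz lemma |g(z)| <= |z|, i.e. |f(z)| <= 8|z|; this is sharp (f(z) = 8z).
Step 2: |z0|^2 = (-0.29)^2 + 0.16^2 = 0.1097
Step 3: |z0| = sqrt(0.1097) = 0.33121
Step 4: Best bound = 8 * |z0| = 8 * 0.33121 = 2.6497

2.6497


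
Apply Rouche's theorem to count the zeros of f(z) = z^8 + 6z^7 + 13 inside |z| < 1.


Step 1: On |z| = 1 the three terms have sizes |z^8| = 1^8 = 1, |6z^7| = 6*1^7 = 6, |13| = 13
Step 2: The dominant term is g(z) = 13; let h(z) = z^8 + 6z^7 so f = g + h
Step 3: On |z| = 1: |g| = 13 and |h| <= 1 + 6 = 7
Step 4: Since 13 > 7, |h| < |g| on |z| = 1, so by Rouche f has the same number of zeros as g inside |z| < 1
Step 5: g(z) = 13 is a nonzero constant with no zeros inside |z| < 1. Answer = 0

0


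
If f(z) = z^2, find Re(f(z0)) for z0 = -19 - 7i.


Step 1: z0 = -19 - 7i
Step 2: z0^2 = (-19)^2 - (-7)^2 + 266i
Step 3: real part = 361 - 49 = 312

312


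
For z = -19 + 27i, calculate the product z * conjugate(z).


Step 1: conj(z) = -19 - 27i
Step 2: z * conj(z) = (-19)^2 + 27^2
Step 3: = 361 + 729 = 1090

1090


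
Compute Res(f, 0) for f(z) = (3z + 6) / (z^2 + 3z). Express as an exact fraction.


Step 1: Q(z) = z^2 + 3z = (z)(z + 3)
Step 2: Q'(z) = 2z + 3
Step 3: Q'(0) = 3, P(0) = 6
Step 4: Res = P(0)/Q'(0) = 6/3 = 2

2


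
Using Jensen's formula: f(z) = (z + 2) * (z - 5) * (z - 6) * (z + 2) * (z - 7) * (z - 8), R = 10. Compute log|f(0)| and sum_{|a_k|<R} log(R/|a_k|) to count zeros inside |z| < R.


Jensen's formula: (1/2pi)*integral log|f(Re^it)|dt = log|f(0)| + sum_{|a_k|<R} log(R/|a_k|)
Step 1: f(0) = 2 * (-5) * (-6) * 2 * (-7) * (-8) = 6720
Step 2: log|f(0)| = log|-2| + log|5| + log|6| + log|-2| + log|7| + log|8| = 8.8128
Step 3: Zeros inside |z| < 10: -2, 5, 6, -2, 7, 8
Step 4: Jensen sum = log(10/2) + log(10/5) + log(10/6) + log(10/2) + log(10/7) + log(10/8) = 5.0027
Step 5: n(R) = number of terms in the Jensen sum = count of zeros inside |z| < 10 = 6

6


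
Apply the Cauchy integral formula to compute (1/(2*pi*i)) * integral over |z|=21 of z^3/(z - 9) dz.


Step 1: f(z) = z^3, a = 9 is inside |z| = 21
Step 2: By Cauchy integral formula: (1/(2pi*i)) * integral = f(a)
Step 3: f(9) = 9^3 = 729

729


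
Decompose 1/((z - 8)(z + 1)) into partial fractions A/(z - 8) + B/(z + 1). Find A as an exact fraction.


Step 1: Multiply both sides by (z - 8) and set z = 8
Step 2: A = 1 / (8 + 1)
Step 3: A = 1 / 9
Step 4: A = 1/9

1/9


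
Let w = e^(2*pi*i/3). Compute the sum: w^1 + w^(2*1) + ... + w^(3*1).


Step 1: The sum sum_{j=1}^{n} w^(k*j) equals n if n | k, else 0.
Step 2: Here n = 3, k = 1
Step 3: Does n divide k? 3 | 1 -> False
Step 4: Sum = 0

0


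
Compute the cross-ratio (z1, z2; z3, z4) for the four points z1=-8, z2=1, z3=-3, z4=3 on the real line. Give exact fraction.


Step 1: (z1-z3)(z2-z4) = (-5) * (-2) = 10
Step 2: (z1-z4)(z2-z3) = (-11) * 4 = -44
Step 3: Cross-ratio = -10/44 = -5/22

-5/22


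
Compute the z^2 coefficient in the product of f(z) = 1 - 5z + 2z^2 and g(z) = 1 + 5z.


Step 1: z^2 term in f*g comes from: (1)*(0) + (-5z)*(5z) + (2z^2)*(1)
Step 2: = 0 - 25 + 2
Step 3: = -23

-23


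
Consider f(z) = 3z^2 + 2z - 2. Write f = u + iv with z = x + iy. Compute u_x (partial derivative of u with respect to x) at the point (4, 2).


Step 1: f(z) = 3(x+iy)^2 + 2(x+iy) - 2
Step 2: u = 3(x^2 - y^2) + 2x - 2
Step 3: u_x = 6x + 2
Step 4: At (4, 2): u_x = 24 + 2 = 26

26


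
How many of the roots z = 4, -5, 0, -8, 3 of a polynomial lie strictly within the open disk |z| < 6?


Step 1: Check each root:
  z = 4: |4| = 4 < 6
  z = -5: |-5| = 5 < 6
  z = 0: |0| = 0 < 6
  z = -8: |-8| = 8 >= 6
  z = 3: |3| = 3 < 6
Step 2: Count = 4

4


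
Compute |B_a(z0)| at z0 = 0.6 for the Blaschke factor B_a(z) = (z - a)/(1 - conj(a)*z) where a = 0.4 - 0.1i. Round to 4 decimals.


Step 1: Numerator z0 - a = 0.6 - (0.4 - 0.1i) = 0.2 + 0.1i
Step 2: Denominator 1 - conj(a)*z0 = 1 - (0.4 + 0.1i)*0.6 = 0.76 - 0.06i
Step 3: |z0 - a|^2 = 0.2^2 + 0.1^2 = 0.05; |1 - conj(a)*z0|^2 = 0.76^2 + (-0.06)^2 = 0.5812
Step 4: |B_a(0.6)| = sqrt(0.05 / 0.5812) = sqrt(0.086029)
Step 5: = 0.2933

0.2933


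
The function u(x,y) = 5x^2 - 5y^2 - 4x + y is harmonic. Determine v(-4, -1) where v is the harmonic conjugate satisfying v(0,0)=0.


Step 1: v_x = -u_y = 10y - 1
Step 2: v_y = u_x = 10x - 4
Step 3: v = 10xy - x - 4y + C
Step 4: v(0,0) = 0 => C = 0
Step 5: v(-4, -1) = 48

48


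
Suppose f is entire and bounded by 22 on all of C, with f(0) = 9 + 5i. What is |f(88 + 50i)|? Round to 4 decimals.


Step 1: By Liouville's theorem, a bounded entire function is constant.
Step 2: f(z) = f(0) = 9 + 5i for all z.
Step 3: |f(w)| = |9 + 5i| = sqrt(81 + 25)
Step 4: = 10.2956

10.2956


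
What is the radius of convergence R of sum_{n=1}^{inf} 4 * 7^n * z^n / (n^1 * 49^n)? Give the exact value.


Step 1: General term a_n = 4 * 7^n / (n^1 * 49^n)
Step 2: By the root test, |a_n|^(1/n) = 4^(1/n) * 7 / (n^(1/n) * 49) -> 7/49 as n -> infinity (since 4^(1/n) -> 1 and n^(1/n) -> 1)
Step 3: R = 1/lim|a_n|^(1/n) = 49/7 = 7

7


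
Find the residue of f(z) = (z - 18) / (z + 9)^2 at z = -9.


Step 1: Pole of order 2 at z = -9
Step 2: Res = lim d/dz [(z + 9)^2 * f(z)] as z -> -9
Step 3: (z + 9)^2 * f(z) = z - 18
Step 4: d/dz[z - 18] = 1

1


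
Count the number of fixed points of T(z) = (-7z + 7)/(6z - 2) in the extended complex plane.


Step 1: Fixed points satisfy T(z) = z
Step 2: 6z^2 + 5z - 7 = 0
Step 3: Discriminant = 5^2 - 4*6*(-7) = 193
Step 4: Number of fixed points = 2

2


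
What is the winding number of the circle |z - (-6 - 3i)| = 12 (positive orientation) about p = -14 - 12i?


Step 1: Center c = (-6, -3), radius = 12
Step 2: |p - c|^2 = (-8)^2 + (-9)^2 = 145
Step 3: r^2 = 144
Step 4: |p-c| > r so winding number = 0

0


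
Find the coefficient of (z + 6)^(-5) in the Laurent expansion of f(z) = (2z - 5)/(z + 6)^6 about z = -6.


Step 1: Write the numerator in powers of (z + 6): 2z - 5 = 2(z + 6) + (2*(-6) - 5) = 2(z + 6) - 17
Step 2: Divide by (z + 6)^6: f(z) = -17(z + 6)^(-6) + 2(z + 6)^(-5)
Step 3: This finite sum is the Laurent series of f about z = -6.
Step 4: Coefficient of (z + 6)^(-5) = coefficient of (z + 6) in the re-centred numerator = 2

2


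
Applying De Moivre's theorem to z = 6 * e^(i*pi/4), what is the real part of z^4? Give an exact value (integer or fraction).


Step 1: By De Moivre's theorem, z^4 = 6^4 * e^(i*4*pi/4) = 1296 * (cos(pi) + i*sin(pi))
Step 2: |z|^4 = 6^4 = 1296
Step 3: The angle pi already lies in [0, 2*pi)
Step 4: cos(pi) = -1
Step 5: Re(z^4) = 1296 * (-1) = -1296

-1296


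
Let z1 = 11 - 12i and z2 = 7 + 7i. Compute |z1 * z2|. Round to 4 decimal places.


Step 1: |z1| = sqrt(11^2 + (-12)^2) = sqrt(265)
Step 2: |z2| = sqrt(7^2 + 7^2) = sqrt(98)
Step 3: |z1*z2| = |z1|*|z2| = sqrt(265) * sqrt(98) = sqrt(265 * 98) = sqrt(25970)
Step 4: = 161.1521

161.1521


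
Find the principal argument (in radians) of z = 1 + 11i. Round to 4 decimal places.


Step 1: z = 1 + 11i
Step 2: arg(z) = atan2(11, 1)
Step 3: arg(z) = 1.4801

1.4801


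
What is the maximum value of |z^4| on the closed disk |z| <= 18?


Step 1: On |z| = 18, |f(z)| = |z|^4 = 18^4
Step 2: By maximum modulus principle, maximum is on boundary.
Step 3: Maximum = 104976 = 104976

104976


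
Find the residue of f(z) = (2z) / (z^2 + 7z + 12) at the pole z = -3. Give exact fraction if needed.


Step 1: Q(z) = z^2 + 7z + 12 = (z + 3)(z + 4)
Step 2: Q'(z) = 2z + 7
Step 3: Q'(-3) = 1, P(-3) = -6
Step 4: Res = P(-3)/Q'(-3) = -6/1 = -6

-6


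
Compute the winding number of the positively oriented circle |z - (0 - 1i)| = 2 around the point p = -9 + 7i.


Step 1: Center c = (0, -1), radius = 2
Step 2: |p - c|^2 = (-9)^2 + 8^2 = 145
Step 3: r^2 = 4
Step 4: |p-c| > r so winding number = 0

0


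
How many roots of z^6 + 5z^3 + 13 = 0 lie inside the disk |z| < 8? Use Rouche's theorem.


Step 1: On |z| = 8 the three terms have sizes |z^6| = 8^6 = 262144, |5z^3| = 5*8^3 = 2560, |13| = 13
Step 2: The dominant term is g(z) = z^6; let h(z) = 5z^3 + 13 so f = g + h
Step 3: On |z| = 8: |g| = 262144 and |h| <= 2560 + 13 = 2573
Step 4: Since 262144 > 2573, |h| < |g| on |z| = 8, so by Rouche f has the same number of zeros as g inside |z| < 8
Step 5: g(z) = z^6 has 6 zeros (all at the origin) inside |z| < 8. Answer = 6

6


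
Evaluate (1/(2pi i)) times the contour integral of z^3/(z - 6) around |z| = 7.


Step 1: f(z) = z^3, a = 6 is inside |z| = 7
Step 2: By Cauchy integral formula: (1/(2pi*i)) * integral = f(a)
Step 3: f(6) = 6^3 = 216

216


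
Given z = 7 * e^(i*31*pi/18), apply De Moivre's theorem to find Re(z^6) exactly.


Step 1: By De Moivre's theorem, z^6 = 7^6 * e^(i*6*31*pi/18) = 117649 * (cos(31*pi/3) + i*sin(31*pi/3))
Step 2: |z|^6 = 7^6 = 117649
Step 3: Reduce the angle mod 2*pi: 31*pi/3 - 10*pi = pi/3
Step 4: cos(pi/3) = 1/2
Step 5: Re(z^6) = 117649 * 1/2 = 117649/2

117649/2


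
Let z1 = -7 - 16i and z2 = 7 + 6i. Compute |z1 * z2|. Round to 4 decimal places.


Step 1: |z1| = sqrt((-7)^2 + (-16)^2) = sqrt(305)
Step 2: |z2| = sqrt(7^2 + 6^2) = sqrt(85)
Step 3: |z1*z2| = |z1|*|z2| = sqrt(305) * sqrt(85) = sqrt(305 * 85) = sqrt(25925)
Step 4: = 161.0124

161.0124


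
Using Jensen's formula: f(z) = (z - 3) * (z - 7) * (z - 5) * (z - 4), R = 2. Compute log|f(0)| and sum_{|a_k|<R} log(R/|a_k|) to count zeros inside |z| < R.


Jensen's formula: (1/2pi)*integral log|f(Re^it)|dt = log|f(0)| + sum_{|a_k|<R} log(R/|a_k|)
Step 1: f(0) = (-3) * (-7) * (-5) * (-4) = 420
Step 2: log|f(0)| = log|3| + log|7| + log|5| + log|4| = 6.0403
Step 3: Zeros inside |z| < 2: none
Step 4: Jensen sum = (empty sum) = 0
Step 5: n(R) = number of terms in the Jensen sum = count of zeros inside |z| < 2 = 0

0


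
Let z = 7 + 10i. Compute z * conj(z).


Step 1: conj(z) = 7 - 10i
Step 2: z * conj(z) = 7^2 + 10^2
Step 3: = 49 + 100 = 149

149


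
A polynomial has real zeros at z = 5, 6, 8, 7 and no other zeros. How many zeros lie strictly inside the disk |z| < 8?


Step 1: Check each root:
  z = 5: |5| = 5 < 8
  z = 6: |6| = 6 < 8
  z = 8: |8| = 8 >= 8
  z = 7: |7| = 7 < 8
Step 2: Count = 3

3


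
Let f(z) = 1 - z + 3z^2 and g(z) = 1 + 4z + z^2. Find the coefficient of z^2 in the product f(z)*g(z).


Step 1: z^2 term in f*g comes from: (1)*(z^2) + (-z)*(4z) + (3z^2)*(1)
Step 2: = 1 - 4 + 3
Step 3: = 0

0


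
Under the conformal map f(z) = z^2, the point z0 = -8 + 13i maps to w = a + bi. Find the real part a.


Step 1: z0 = -8 + 13i
Step 2: z0^2 = (-8)^2 - 13^2 - 208i
Step 3: real part = 64 - 169 = -105

-105


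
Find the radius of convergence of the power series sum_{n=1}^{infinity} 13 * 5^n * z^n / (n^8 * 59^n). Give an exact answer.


Step 1: General term a_n = 13 * 5^n / (n^8 * 59^n)
Step 2: By the root test, |a_n|^(1/n) = 13^(1/n) * 5 / (n^(8/n) * 59) -> 5/59 as n -> infinity (since 13^(1/n) -> 1 and n^(8/n) -> 1)
Step 3: R = 1/lim|a_n|^(1/n) = 59/5

59/5


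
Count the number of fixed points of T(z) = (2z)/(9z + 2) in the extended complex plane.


Step 1: Fixed points satisfy T(z) = z
Step 2: 9z^2 = 0
Step 3: Discriminant = 0^2 - 4*9*0 = 0
Step 4: Number of fixed points = 1

1


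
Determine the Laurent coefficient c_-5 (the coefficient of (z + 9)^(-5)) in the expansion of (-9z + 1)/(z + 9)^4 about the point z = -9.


Step 1: Write the numerator in powers of (z + 9): -9z + 1 = -9(z + 9) + (-9*(-9) + 1) = -9(z + 9) + 82
Step 2: Divide by (z + 9)^4: f(z) = 82(z + 9)^(-4) - 9(z + 9)^(-3)
Step 3: This finite sum is the Laurent series of f about z = -9.
Step 4: Only the powers -4 and -3 appear, so the coefficient of (z + 9)^(-5) = 0

0


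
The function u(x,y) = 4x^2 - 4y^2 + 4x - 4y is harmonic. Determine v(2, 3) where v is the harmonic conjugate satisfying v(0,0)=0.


Step 1: v_x = -u_y = 8y + 4
Step 2: v_y = u_x = 8x + 4
Step 3: v = 8xy + 4x + 4y + C
Step 4: v(0,0) = 0 => C = 0
Step 5: v(2, 3) = 68

68


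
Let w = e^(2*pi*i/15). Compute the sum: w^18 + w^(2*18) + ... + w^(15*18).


Step 1: The sum sum_{j=1}^{n} w^(k*j) equals n if n | k, else 0.
Step 2: Here n = 15, k = 18
Step 3: Does n divide k? 15 | 18 -> False
Step 4: Sum = 0

0


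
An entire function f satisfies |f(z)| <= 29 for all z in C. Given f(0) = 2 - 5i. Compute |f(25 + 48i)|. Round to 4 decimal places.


Step 1: By Liouville's theorem, a bounded entire function is constant.
Step 2: f(z) = f(0) = 2 - 5i for all z.
Step 3: |f(w)| = |2 - 5i| = sqrt(4 + 25)
Step 4: = 5.3852

5.3852


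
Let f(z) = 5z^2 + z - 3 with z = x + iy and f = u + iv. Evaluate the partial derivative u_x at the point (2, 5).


Step 1: f(z) = 5(x+iy)^2 + (x+iy) - 3
Step 2: u = 5(x^2 - y^2) + x - 3
Step 3: u_x = 10x + 1
Step 4: At (2, 5): u_x = 20 + 1 = 21

21


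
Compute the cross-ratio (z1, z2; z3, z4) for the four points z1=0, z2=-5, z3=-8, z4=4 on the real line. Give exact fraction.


Step 1: (z1-z3)(z2-z4) = 8 * (-9) = -72
Step 2: (z1-z4)(z2-z3) = (-4) * 3 = -12
Step 3: Cross-ratio = 72/12 = 6

6


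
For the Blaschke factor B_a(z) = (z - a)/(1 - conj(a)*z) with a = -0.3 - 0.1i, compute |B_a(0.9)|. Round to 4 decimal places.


Step 1: Numerator z0 - a = 0.9 - (-0.3 - 0.1i) = 1.2 + 0.1i
Step 2: Denominator 1 - conj(a)*z0 = 1 - (-0.3 + 0.1i)*0.9 = 1.27 - 0.09i
Step 3: |z0 - a|^2 = 1.2^2 + 0.1^2 = 1.45; |1 - conj(a)*z0|^2 = 1.27^2 + (-0.09)^2 = 1.621
Step 4: |B_a(0.9)| = sqrt(1.45 / 1.621) = sqrt(0.89451)
Step 5: = 0.9458

0.9458


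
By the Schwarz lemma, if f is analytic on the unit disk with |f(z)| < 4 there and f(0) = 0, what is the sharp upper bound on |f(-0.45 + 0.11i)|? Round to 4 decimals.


Step 1: g = f/4 maps D -> D with g(0) = 0, so by the Schwarz lemma |g(z)| <= |z|, i.e. |f(z)| <= 4|z|; this is sharp (f(z) = 4z).
Step 2: |z0|^2 = (-0.45)^2 + 0.11^2 = 0.2146
Step 3: |z0| = sqrt(0.2146) = 0.463249
Step 4: Best bound = 4 * |z0| = 4 * 0.463249 = 1.853

1.853


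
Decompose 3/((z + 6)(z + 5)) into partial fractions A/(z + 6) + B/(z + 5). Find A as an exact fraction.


Step 1: Multiply both sides by (z + 6) and set z = -6
Step 2: A = 3 / (-6 + 5)
Step 3: A = 3 / (-1)
Step 4: A = -3

-3


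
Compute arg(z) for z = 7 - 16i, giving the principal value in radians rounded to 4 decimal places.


Step 1: z = 7 - 16i
Step 2: arg(z) = atan2(-16, 7)
Step 3: arg(z) = -1.1584

-1.1584


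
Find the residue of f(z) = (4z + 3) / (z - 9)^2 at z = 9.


Step 1: Pole of order 2 at z = 9
Step 2: Res = lim d/dz [(z - 9)^2 * f(z)] as z -> 9
Step 3: (z - 9)^2 * f(z) = 4z + 3
Step 4: d/dz[4z + 3] = 4

4


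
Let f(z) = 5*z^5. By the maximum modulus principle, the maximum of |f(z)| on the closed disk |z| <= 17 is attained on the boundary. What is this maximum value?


Step 1: On |z| = 17, |f(z)| = 5 * |z|^5 = 5 * 17^5
Step 2: By maximum modulus principle, maximum is on boundary.
Step 3: Maximum = 5 * 1419857 = 7099285

7099285


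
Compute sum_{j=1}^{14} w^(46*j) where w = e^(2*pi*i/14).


Step 1: The sum sum_{j=1}^{n} w^(k*j) equals n if n | k, else 0.
Step 2: Here n = 14, k = 46
Step 3: Does n divide k? 14 | 46 -> False
Step 4: Sum = 0

0


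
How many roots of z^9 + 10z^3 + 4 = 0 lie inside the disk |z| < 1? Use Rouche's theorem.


Step 1: On |z| = 1 the three terms have sizes |z^9| = 1^9 = 1, |10z^3| = 10*1^3 = 10, |4| = 4
Step 2: The dominant term is g(z) = 10z^3; let h(z) = z^9 + 4 so f = g + h
Step 3: On |z| = 1: |g| = 10 and |h| <= 1 + 4 = 5
Step 4: Since 10 > 5, |h| < |g| on |z| = 1, so by Rouche f has the same number of zeros as g inside |z| < 1
Step 5: g(z) = 10z^3 has 3 zeros (at the origin, multiplicity 3) inside |z| < 1. Answer = 3

3


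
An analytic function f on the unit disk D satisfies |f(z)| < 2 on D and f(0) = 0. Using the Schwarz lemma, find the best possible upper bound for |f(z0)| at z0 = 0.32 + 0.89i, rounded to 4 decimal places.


Step 1: g = f/2 maps D -> D with g(0) = 0, so by the Schwarz lemma |g(z)| <= |z|, i.e. |f(z)| <= 2|z|; this is sharp (f(z) = 2z).
Step 2: |z0|^2 = 0.32^2 + 0.89^2 = 0.8945
Step 3: |z0| = sqrt(0.8945) = 0.94578
Step 4: Best bound = 2 * |z0| = 2 * 0.94578 = 1.8916

1.8916


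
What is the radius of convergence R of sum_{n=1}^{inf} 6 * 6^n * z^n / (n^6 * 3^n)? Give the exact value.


Step 1: General term a_n = 6 * 6^n / (n^6 * 3^n)
Step 2: By the root test, |a_n|^(1/n) = 6^(1/n) * 6 / (n^(6/n) * 3) -> 6/3 as n -> infinity (since 6^(1/n) -> 1 and n^(6/n) -> 1)
Step 3: R = 1/lim|a_n|^(1/n) = 3/6 = 1/2

1/2


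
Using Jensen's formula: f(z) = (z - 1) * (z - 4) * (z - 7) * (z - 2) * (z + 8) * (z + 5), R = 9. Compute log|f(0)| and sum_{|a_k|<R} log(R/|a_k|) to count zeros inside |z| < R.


Jensen's formula: (1/2pi)*integral log|f(Re^it)|dt = log|f(0)| + sum_{|a_k|<R} log(R/|a_k|)
Step 1: f(0) = (-1) * (-4) * (-7) * (-2) * 8 * 5 = 2240
Step 2: log|f(0)| = log|1| + log|4| + log|7| + log|2| + log|-8| + log|-5| = 7.7142
Step 3: Zeros inside |z| < 9: 1, 4, 7, 2, -8, -5
Step 4: Jensen sum = log(9/1) + log(9/4) + log(9/7) + log(9/2) + log(9/8) + log(9/5) = 5.4691
Step 5: n(R) = number of terms in the Jensen sum = count of zeros inside |z| < 9 = 6

6


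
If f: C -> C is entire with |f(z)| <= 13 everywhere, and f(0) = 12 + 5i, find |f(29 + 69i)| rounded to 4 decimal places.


Step 1: By Liouville's theorem, a bounded entire function is constant.
Step 2: f(z) = f(0) = 12 + 5i for all z.
Step 3: |f(w)| = |12 + 5i| = sqrt(144 + 25)
Step 4: = 13.0

13.0


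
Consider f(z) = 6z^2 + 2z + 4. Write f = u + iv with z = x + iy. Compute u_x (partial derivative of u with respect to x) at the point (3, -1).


Step 1: f(z) = 6(x+iy)^2 + 2(x+iy) + 4
Step 2: u = 6(x^2 - y^2) + 2x + 4
Step 3: u_x = 12x + 2
Step 4: At (3, -1): u_x = 36 + 2 = 38

38


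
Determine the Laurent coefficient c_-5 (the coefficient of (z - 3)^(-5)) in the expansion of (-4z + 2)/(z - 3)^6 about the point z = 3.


Step 1: Write the numerator in powers of (z - 3): -4z + 2 = -4(z - 3) + (-4*3 + 2) = -4(z - 3) - 10
Step 2: Divide by (z - 3)^6: f(z) = -10(z - 3)^(-6) - 4(z - 3)^(-5)
Step 3: This finite sum is the Laurent series of f about z = 3.
Step 4: Coefficient of (z - 3)^(-5) = coefficient of (z - 3) in the re-centred numerator = -4

-4


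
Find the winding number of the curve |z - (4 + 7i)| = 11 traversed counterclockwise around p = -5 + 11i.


Step 1: Center c = (4, 7), radius = 11
Step 2: |p - c|^2 = (-9)^2 + 4^2 = 97
Step 3: r^2 = 121
Step 4: |p-c| < r so winding number = 1

1


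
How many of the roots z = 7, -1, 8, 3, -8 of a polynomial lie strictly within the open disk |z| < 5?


Step 1: Check each root:
  z = 7: |7| = 7 >= 5
  z = -1: |-1| = 1 < 5
  z = 8: |8| = 8 >= 5
  z = 3: |3| = 3 < 5
  z = -8: |-8| = 8 >= 5
Step 2: Count = 2

2


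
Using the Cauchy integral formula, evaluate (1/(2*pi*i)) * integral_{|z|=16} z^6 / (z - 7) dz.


Step 1: f(z) = z^6, a = 7 is inside |z| = 16
Step 2: By Cauchy integral formula: (1/(2pi*i)) * integral = f(a)
Step 3: f(7) = 7^6 = 117649

117649


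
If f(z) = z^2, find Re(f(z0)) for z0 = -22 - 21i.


Step 1: z0 = -22 - 21i
Step 2: z0^2 = (-22)^2 - (-21)^2 + 924i
Step 3: real part = 484 - 441 = 43

43


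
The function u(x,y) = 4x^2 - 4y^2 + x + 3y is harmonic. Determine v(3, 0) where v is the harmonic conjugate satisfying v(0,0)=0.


Step 1: v_x = -u_y = 8y - 3
Step 2: v_y = u_x = 8x + 1
Step 3: v = 8xy - 3x + y + C
Step 4: v(0,0) = 0 => C = 0
Step 5: v(3, 0) = -9

-9


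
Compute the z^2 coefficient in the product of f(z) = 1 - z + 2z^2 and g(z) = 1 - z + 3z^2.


Step 1: z^2 term in f*g comes from: (1)*(3z^2) + (-z)*(-z) + (2z^2)*(1)
Step 2: = 3 + 1 + 2
Step 3: = 6

6


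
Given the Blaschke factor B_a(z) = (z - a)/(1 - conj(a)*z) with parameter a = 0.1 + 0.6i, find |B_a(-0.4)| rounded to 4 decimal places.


Step 1: Numerator z0 - a = -0.4 - (0.1 + 0.6i) = -0.5 - 0.6i
Step 2: Denominator 1 - conj(a)*z0 = 1 - (0.1 - 0.6i)*(-0.4) = 1.04 - 0.24i
Step 3: |z0 - a|^2 = (-0.5)^2 + (-0.6)^2 = 0.61; |1 - conj(a)*z0|^2 = 1.04^2 + (-0.24)^2 = 1.1392
Step 4: |B_a(-0.4)| = sqrt(0.61 / 1.1392) = sqrt(0.535463)
Step 5: = 0.7318

0.7318


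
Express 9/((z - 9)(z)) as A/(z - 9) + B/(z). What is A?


Step 1: Multiply both sides by (z - 9) and set z = 9
Step 2: A = 9 / (9 - 0)
Step 3: A = 9 / 9
Step 4: A = 1

1


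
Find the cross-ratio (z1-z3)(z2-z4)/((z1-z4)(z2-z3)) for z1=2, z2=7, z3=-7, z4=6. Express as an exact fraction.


Step 1: (z1-z3)(z2-z4) = 9 * 1 = 9
Step 2: (z1-z4)(z2-z3) = (-4) * 14 = -56
Step 3: Cross-ratio = -9/56 = -9/56

-9/56


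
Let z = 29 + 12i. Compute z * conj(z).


Step 1: conj(z) = 29 - 12i
Step 2: z * conj(z) = 29^2 + 12^2
Step 3: = 841 + 144 = 985

985


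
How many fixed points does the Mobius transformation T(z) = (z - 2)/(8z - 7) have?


Step 1: Fixed points satisfy T(z) = z
Step 2: 8z^2 - 8z + 2 = 0
Step 3: Discriminant = (-8)^2 - 4*8*2 = 0
Step 4: Number of fixed points = 1

1


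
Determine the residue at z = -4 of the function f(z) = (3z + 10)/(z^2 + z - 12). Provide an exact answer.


Step 1: Q(z) = z^2 + z - 12 = (z + 4)(z - 3)
Step 2: Q'(z) = 2z + 1
Step 3: Q'(-4) = -7, P(-4) = -2
Step 4: Res = P(-4)/Q'(-4) = -2/(-7) = 2/7

2/7


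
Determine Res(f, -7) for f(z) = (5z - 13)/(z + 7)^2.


Step 1: Pole of order 2 at z = -7
Step 2: Res = lim d/dz [(z + 7)^2 * f(z)] as z -> -7
Step 3: (z + 7)^2 * f(z) = 5z - 13
Step 4: d/dz[5z - 13] = 5

5


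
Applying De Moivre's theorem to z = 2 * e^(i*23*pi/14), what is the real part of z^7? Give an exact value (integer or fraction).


Step 1: By De Moivre's theorem, z^7 = 2^7 * e^(i*7*23*pi/14) = 128 * (cos(23*pi/2) + i*sin(23*pi/2))
Step 2: |z|^7 = 2^7 = 128
Step 3: Reduce the angle mod 2*pi: 23*pi/2 - 10*pi = 3*pi/2
Step 4: cos(3*pi/2) = 0
Step 5: Re(z^7) = 128 * 0 = 0

0


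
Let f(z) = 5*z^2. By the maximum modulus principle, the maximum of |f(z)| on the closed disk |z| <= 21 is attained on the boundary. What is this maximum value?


Step 1: On |z| = 21, |f(z)| = 5 * |z|^2 = 5 * 21^2
Step 2: By maximum modulus principle, maximum is on boundary.
Step 3: Maximum = 5 * 441 = 2205

2205


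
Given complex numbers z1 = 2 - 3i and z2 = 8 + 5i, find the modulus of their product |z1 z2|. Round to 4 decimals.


Step 1: |z1| = sqrt(2^2 + (-3)^2) = sqrt(13)
Step 2: |z2| = sqrt(8^2 + 5^2) = sqrt(89)
Step 3: |z1*z2| = |z1|*|z2| = sqrt(13) * sqrt(89) = sqrt(13 * 89) = sqrt(1157)
Step 4: = 34.0147

34.0147


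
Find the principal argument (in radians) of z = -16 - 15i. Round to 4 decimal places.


Step 1: z = -16 - 15i
Step 2: arg(z) = atan2(-15, -16)
Step 3: arg(z) = -2.3884

-2.3884


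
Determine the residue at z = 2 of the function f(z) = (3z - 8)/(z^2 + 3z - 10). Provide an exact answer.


Step 1: Q(z) = z^2 + 3z - 10 = (z - 2)(z + 5)
Step 2: Q'(z) = 2z + 3
Step 3: Q'(2) = 7, P(2) = -2
Step 4: Res = P(2)/Q'(2) = -2/7 = -2/7

-2/7


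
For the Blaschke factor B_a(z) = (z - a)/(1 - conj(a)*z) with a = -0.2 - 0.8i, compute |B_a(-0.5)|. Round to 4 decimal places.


Step 1: Numerator z0 - a = -0.5 - (-0.2 - 0.8i) = -0.3 + 0.8i
Step 2: Denominator 1 - conj(a)*z0 = 1 - (-0.2 + 0.8i)*(-0.5) = 0.9 + 0.4i
Step 3: |z0 - a|^2 = (-0.3)^2 + 0.8^2 = 0.73; |1 - conj(a)*z0|^2 = 0.9^2 + 0.4^2 = 0.97
Step 4: |B_a(-0.5)| = sqrt(0.73 / 0.97) = sqrt(0.752577)
Step 5: = 0.8675

0.8675


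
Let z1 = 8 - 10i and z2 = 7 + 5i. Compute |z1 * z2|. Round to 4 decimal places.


Step 1: |z1| = sqrt(8^2 + (-10)^2) = sqrt(164)
Step 2: |z2| = sqrt(7^2 + 5^2) = sqrt(74)
Step 3: |z1*z2| = |z1|*|z2| = sqrt(164) * sqrt(74) = sqrt(164 * 74) = sqrt(12136)
Step 4: = 110.1635

110.1635


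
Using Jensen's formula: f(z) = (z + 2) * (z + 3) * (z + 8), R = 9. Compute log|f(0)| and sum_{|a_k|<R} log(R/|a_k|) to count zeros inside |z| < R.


Jensen's formula: (1/2pi)*integral log|f(Re^it)|dt = log|f(0)| + sum_{|a_k|<R} log(R/|a_k|)
Step 1: f(0) = 2 * 3 * 8 = 48
Step 2: log|f(0)| = log|-2| + log|-3| + log|-8| = 3.8712
Step 3: Zeros inside |z| < 9: -2, -3, -8
Step 4: Jensen sum = log(9/2) + log(9/3) + log(9/8) = 2.7205
Step 5: n(R) = number of terms in the Jensen sum = count of zeros inside |z| < 9 = 3

3


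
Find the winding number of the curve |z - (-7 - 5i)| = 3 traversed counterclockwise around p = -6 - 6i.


Step 1: Center c = (-7, -5), radius = 3
Step 2: |p - c|^2 = 1^2 + (-1)^2 = 2
Step 3: r^2 = 9
Step 4: |p-c| < r so winding number = 1

1


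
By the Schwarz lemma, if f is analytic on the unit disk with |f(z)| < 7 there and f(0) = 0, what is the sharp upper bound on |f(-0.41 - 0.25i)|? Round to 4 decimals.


Step 1: g = f/7 maps D -> D with g(0) = 0, so by the Schwarz lemma |g(z)| <= |z|, i.e. |f(z)| <= 7|z|; this is sharp (f(z) = 7z).
Step 2: |z0|^2 = (-0.41)^2 + (-0.25)^2 = 0.2306
Step 3: |z0| = sqrt(0.2306) = 0.480208
Step 4: Best bound = 7 * |z0| = 7 * 0.480208 = 3.3615

3.3615


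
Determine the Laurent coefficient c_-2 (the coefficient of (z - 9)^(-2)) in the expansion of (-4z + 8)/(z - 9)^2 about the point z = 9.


Step 1: Write the numerator in powers of (z - 9): -4z + 8 = -4(z - 9) + (-4*9 + 8) = -4(z - 9) - 28
Step 2: Divide by (z - 9)^2: f(z) = -28(z - 9)^(-2) - 4(z - 9)^(-1)
Step 3: This finite sum is the Laurent series of f about z = 9.
Step 4: Coefficient of (z - 9)^(-2) = -4*9 + 8 = -28

-28


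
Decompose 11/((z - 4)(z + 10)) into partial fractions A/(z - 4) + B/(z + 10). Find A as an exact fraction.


Step 1: Multiply both sides by (z - 4) and set z = 4
Step 2: A = 11 / (4 + 10)
Step 3: A = 11 / 14
Step 4: A = 11/14

11/14


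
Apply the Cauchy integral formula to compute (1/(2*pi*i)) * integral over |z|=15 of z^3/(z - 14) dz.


Step 1: f(z) = z^3, a = 14 is inside |z| = 15
Step 2: By Cauchy integral formula: (1/(2pi*i)) * integral = f(a)
Step 3: f(14) = 14^3 = 2744

2744


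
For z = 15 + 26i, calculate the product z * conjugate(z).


Step 1: conj(z) = 15 - 26i
Step 2: z * conj(z) = 15^2 + 26^2
Step 3: = 225 + 676 = 901

901


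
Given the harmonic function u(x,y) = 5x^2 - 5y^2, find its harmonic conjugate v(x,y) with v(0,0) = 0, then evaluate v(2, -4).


Step 1: v_x = -u_y = 10y + 0
Step 2: v_y = u_x = 10x + 0
Step 3: v = 10xy + C
Step 4: v(0,0) = 0 => C = 0
Step 5: v(2, -4) = -80

-80


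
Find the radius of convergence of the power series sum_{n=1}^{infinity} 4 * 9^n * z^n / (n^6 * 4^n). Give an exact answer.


Step 1: General term a_n = 4 * 9^n / (n^6 * 4^n)
Step 2: By the root test, |a_n|^(1/n) = 4^(1/n) * 9 / (n^(6/n) * 4) -> 9/4 as n -> infinity (since 4^(1/n) -> 1 and n^(6/n) -> 1)
Step 3: R = 1/lim|a_n|^(1/n) = 4/9

4/9


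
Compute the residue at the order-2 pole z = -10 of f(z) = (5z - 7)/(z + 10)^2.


Step 1: Pole of order 2 at z = -10
Step 2: Res = lim d/dz [(z + 10)^2 * f(z)] as z -> -10
Step 3: (z + 10)^2 * f(z) = 5z - 7
Step 4: d/dz[5z - 7] = 5

5


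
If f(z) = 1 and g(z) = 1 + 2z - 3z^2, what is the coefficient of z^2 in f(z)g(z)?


Step 1: z^2 term in f*g comes from: (1)*(-3z^2) + (0)*(2z) + (0)*(1)
Step 2: = -3 + 0 + 0
Step 3: = -3

-3


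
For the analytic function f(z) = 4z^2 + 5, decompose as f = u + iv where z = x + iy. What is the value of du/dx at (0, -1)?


Step 1: f(z) = 4(x+iy)^2 + 5
Step 2: u = 4(x^2 - y^2) + 5
Step 3: u_x = 8x + 0
Step 4: At (0, -1): u_x = 0 + 0 = 0

0


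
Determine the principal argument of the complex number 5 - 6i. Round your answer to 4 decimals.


Step 1: z = 5 - 6i
Step 2: arg(z) = atan2(-6, 5)
Step 3: arg(z) = -0.8761

-0.8761


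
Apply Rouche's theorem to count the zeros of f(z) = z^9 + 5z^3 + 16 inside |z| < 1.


Step 1: On |z| = 1 the three terms have sizes |z^9| = 1^9 = 1, |5z^3| = 5*1^3 = 5, |16| = 16
Step 2: The dominant term is g(z) = 16; let h(z) = z^9 + 5z^3 so f = g + h
Step 3: On |z| = 1: |g| = 16 and |h| <= 1 + 5 = 6
Step 4: Since 16 > 6, |h| < |g| on |z| = 1, so by Rouche f has the same number of zeros as g inside |z| < 1
Step 5: g(z) = 16 is a nonzero constant with no zeros inside |z| < 1. Answer = 0

0


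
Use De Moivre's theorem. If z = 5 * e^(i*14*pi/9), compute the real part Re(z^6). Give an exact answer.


Step 1: By De Moivre's theorem, z^6 = 5^6 * e^(i*6*14*pi/9) = 15625 * (cos(28*pi/3) + i*sin(28*pi/3))
Step 2: |z|^6 = 5^6 = 15625
Step 3: Reduce the angle mod 2*pi: 28*pi/3 - 8*pi = 4*pi/3
Step 4: cos(4*pi/3) = -1/2
Step 5: Re(z^6) = 15625 * (-1/2) = -15625/2

-15625/2


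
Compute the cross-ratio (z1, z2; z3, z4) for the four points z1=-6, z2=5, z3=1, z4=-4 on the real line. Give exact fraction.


Step 1: (z1-z3)(z2-z4) = (-7) * 9 = -63
Step 2: (z1-z4)(z2-z3) = (-2) * 4 = -8
Step 3: Cross-ratio = 63/8 = 63/8

63/8


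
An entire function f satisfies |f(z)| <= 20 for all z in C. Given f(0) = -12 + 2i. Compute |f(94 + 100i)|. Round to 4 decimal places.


Step 1: By Liouville's theorem, a bounded entire function is constant.
Step 2: f(z) = f(0) = -12 + 2i for all z.
Step 3: |f(w)| = |-12 + 2i| = sqrt(144 + 4)
Step 4: = 12.1655

12.1655


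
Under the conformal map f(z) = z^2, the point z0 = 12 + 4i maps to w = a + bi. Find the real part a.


Step 1: z0 = 12 + 4i
Step 2: z0^2 = 12^2 - 4^2 + 96i
Step 3: real part = 144 - 16 = 128

128


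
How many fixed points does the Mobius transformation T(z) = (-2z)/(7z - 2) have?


Step 1: Fixed points satisfy T(z) = z
Step 2: 7z^2 = 0
Step 3: Discriminant = 0^2 - 4*7*0 = 0
Step 4: Number of fixed points = 1

1


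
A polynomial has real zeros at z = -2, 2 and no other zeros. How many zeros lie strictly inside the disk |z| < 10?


Step 1: Check each root:
  z = -2: |-2| = 2 < 10
  z = 2: |2| = 2 < 10
Step 2: Count = 2

2


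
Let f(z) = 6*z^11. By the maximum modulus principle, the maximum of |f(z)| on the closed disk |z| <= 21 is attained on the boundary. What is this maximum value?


Step 1: On |z| = 21, |f(z)| = 6 * |z|^11 = 6 * 21^11
Step 2: By maximum modulus principle, maximum is on boundary.
Step 3: Maximum = 6 * 350277500542221 = 2101665003253326

2101665003253326


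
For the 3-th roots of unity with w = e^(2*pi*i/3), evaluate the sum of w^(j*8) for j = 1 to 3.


Step 1: The sum sum_{j=1}^{n} w^(k*j) equals n if n | k, else 0.
Step 2: Here n = 3, k = 8
Step 3: Does n divide k? 3 | 8 -> False
Step 4: Sum = 0

0


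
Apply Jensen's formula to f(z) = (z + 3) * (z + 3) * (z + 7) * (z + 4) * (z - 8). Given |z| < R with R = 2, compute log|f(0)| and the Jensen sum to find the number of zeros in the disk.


Jensen's formula: (1/2pi)*integral log|f(Re^it)|dt = log|f(0)| + sum_{|a_k|<R} log(R/|a_k|)
Step 1: f(0) = 3 * 3 * 7 * 4 * (-8) = -2016
Step 2: log|f(0)| = log|-3| + log|-3| + log|-7| + log|-4| + log|8| = 7.6089
Step 3: Zeros inside |z| < 2: none
Step 4: Jensen sum = (empty sum) = 0
Step 5: n(R) = number of terms in the Jensen sum = count of zeros inside |z| < 2 = 0

0
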